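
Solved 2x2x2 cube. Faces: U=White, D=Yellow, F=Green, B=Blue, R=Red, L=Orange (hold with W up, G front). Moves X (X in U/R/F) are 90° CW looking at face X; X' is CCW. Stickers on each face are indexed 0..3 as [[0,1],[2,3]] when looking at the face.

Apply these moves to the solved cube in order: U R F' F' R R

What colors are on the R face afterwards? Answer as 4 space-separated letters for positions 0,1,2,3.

Answer: B G B O

Derivation:
After move 1 (U): U=WWWW F=RRGG R=BBRR B=OOBB L=GGOO
After move 2 (R): R=RBRB U=WRWG F=RYGY D=YBYO B=WOWB
After move 3 (F'): F=YYRG U=WRRR R=BBYB D=GOYO L=GGOW
After move 4 (F'): F=YGYR U=WRBY R=OBGB D=GWYO L=GROR
After move 5 (R): R=GOBB U=WGBR F=YWYO D=GWYW B=YORB
After move 6 (R): R=BGBO U=WWBO F=YWYW D=GRYY B=ROGB
Query: R face = BGBO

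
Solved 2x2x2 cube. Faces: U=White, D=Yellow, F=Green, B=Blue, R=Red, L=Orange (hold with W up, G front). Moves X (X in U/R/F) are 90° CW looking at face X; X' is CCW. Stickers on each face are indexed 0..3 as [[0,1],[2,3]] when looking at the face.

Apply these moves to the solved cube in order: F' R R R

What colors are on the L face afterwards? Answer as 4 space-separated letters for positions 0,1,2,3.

Answer: O W O W

Derivation:
After move 1 (F'): F=GGGG U=WWRR R=YRYR D=OOYY L=OWOW
After move 2 (R): R=YYRR U=WGRG F=GOGY D=OBYB B=RBWB
After move 3 (R): R=RYRY U=WORY F=GBGB D=OWYR B=GBGB
After move 4 (R): R=RRYY U=WBRB F=GWGR D=OGYG B=YBOB
Query: L face = OWOW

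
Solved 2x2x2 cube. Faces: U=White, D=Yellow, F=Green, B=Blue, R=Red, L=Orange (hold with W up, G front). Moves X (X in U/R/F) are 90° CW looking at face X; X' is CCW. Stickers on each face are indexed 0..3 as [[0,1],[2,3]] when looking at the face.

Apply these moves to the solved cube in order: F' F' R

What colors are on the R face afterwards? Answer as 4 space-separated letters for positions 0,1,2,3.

After move 1 (F'): F=GGGG U=WWRR R=YRYR D=OOYY L=OWOW
After move 2 (F'): F=GGGG U=WWYY R=OROR D=WWYY L=OROR
After move 3 (R): R=OORR U=WGYG F=GWGY D=WBYB B=YBWB
Query: R face = OORR

Answer: O O R R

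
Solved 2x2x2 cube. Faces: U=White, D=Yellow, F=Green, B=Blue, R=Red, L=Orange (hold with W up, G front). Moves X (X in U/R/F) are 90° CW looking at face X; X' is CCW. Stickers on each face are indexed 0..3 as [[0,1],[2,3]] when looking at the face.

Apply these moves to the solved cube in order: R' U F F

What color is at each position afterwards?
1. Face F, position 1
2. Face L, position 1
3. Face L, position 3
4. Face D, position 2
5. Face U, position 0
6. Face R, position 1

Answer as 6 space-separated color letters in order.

Answer: G R Y Y W B

Derivation:
After move 1 (R'): R=RRRR U=WBWB F=GWGW D=YGYG B=YBYB
After move 2 (U): U=WWBB F=RRGW R=YBRR B=OOYB L=GWOO
After move 3 (F): F=GRWR U=WWOW R=BBBR D=RYYG L=GYOG
After move 4 (F): F=WGRR U=WWGY R=OBWR D=BBYG L=GROY
Query 1: F[1] = G
Query 2: L[1] = R
Query 3: L[3] = Y
Query 4: D[2] = Y
Query 5: U[0] = W
Query 6: R[1] = B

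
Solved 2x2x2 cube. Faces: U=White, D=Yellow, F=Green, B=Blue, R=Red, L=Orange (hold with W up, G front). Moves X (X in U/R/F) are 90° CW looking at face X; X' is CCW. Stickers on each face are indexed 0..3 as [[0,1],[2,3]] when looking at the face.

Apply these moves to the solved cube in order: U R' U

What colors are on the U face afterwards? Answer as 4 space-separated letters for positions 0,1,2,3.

Answer: W W O B

Derivation:
After move 1 (U): U=WWWW F=RRGG R=BBRR B=OOBB L=GGOO
After move 2 (R'): R=BRBR U=WBWO F=RWGW D=YRYG B=YOYB
After move 3 (U): U=WWOB F=BRGW R=YOBR B=GGYB L=RWOO
Query: U face = WWOB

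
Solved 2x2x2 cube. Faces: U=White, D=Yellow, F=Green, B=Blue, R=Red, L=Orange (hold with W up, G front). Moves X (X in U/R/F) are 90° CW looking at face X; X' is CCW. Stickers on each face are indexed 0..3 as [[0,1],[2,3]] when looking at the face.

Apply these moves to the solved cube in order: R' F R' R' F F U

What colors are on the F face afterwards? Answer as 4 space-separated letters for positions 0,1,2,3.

Answer: G B Y G

Derivation:
After move 1 (R'): R=RRRR U=WBWB F=GWGW D=YGYG B=YBYB
After move 2 (F): F=GGWW U=WBOO R=WRBR D=RRYG L=OYOG
After move 3 (R'): R=RRWB U=WYOY F=GBWO D=RGYW B=GBRB
After move 4 (R'): R=RBRW U=WROG F=GYWY D=RBYO B=WBGB
After move 5 (F): F=WGYY U=WRGY R=OBGW D=RRYO L=OROB
After move 6 (F): F=YWYG U=WRBR R=GBYW D=GOYO L=OROR
After move 7 (U): U=BWRR F=GBYG R=WBYW B=ORGB L=YWOR
Query: F face = GBYG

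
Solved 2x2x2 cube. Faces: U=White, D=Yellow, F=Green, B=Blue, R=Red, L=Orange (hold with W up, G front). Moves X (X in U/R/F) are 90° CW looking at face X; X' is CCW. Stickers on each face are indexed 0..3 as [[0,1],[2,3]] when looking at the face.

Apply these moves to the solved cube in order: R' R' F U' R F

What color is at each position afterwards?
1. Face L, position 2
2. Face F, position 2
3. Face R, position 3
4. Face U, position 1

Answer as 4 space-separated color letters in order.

Answer: O W G Y

Derivation:
After move 1 (R'): R=RRRR U=WBWB F=GWGW D=YGYG B=YBYB
After move 2 (R'): R=RRRR U=WYWY F=GBGB D=YWYW B=GBGB
After move 3 (F): F=GGBB U=WYOO R=WRYR D=RRYW L=OYOW
After move 4 (U'): U=YOWO F=OYBB R=GGYR B=WRGB L=GBOW
After move 5 (R): R=YGRG U=YYWB F=ORBW D=RGYW B=OROB
After move 6 (F): F=BOWR U=YYWB R=WGBG D=RYYW L=GROG
Query 1: L[2] = O
Query 2: F[2] = W
Query 3: R[3] = G
Query 4: U[1] = Y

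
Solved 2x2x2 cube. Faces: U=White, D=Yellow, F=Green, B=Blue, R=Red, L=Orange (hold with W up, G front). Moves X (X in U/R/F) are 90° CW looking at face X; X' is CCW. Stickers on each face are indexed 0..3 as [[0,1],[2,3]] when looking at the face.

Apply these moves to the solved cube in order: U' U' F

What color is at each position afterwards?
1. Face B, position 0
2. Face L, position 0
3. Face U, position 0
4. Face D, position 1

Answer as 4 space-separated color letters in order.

After move 1 (U'): U=WWWW F=OOGG R=GGRR B=RRBB L=BBOO
After move 2 (U'): U=WWWW F=BBGG R=OORR B=GGBB L=RROO
After move 3 (F): F=GBGB U=WWOR R=WOWR D=ROYY L=RYOY
Query 1: B[0] = G
Query 2: L[0] = R
Query 3: U[0] = W
Query 4: D[1] = O

Answer: G R W O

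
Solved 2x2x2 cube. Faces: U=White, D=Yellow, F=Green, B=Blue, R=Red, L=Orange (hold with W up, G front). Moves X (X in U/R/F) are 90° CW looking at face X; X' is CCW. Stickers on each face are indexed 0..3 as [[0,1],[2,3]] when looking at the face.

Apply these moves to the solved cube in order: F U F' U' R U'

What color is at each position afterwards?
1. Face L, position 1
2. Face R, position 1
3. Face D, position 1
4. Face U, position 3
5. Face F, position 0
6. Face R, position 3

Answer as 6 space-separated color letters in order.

After move 1 (F): F=GGGG U=WWOO R=WRWR D=RRYY L=OYOY
After move 2 (U): U=OWOW F=WRGG R=BBWR B=OYBB L=GGOY
After move 3 (F'): F=RGWG U=OWBW R=RBRR D=GYYY L=GWOO
After move 4 (U'): U=WWOB F=GWWG R=RGRR B=RBBB L=OYOO
After move 5 (R): R=RRRG U=WWOG F=GYWY D=GBYR B=BBWB
After move 6 (U'): U=WGWO F=OYWY R=GYRG B=RRWB L=BBOO
Query 1: L[1] = B
Query 2: R[1] = Y
Query 3: D[1] = B
Query 4: U[3] = O
Query 5: F[0] = O
Query 6: R[3] = G

Answer: B Y B O O G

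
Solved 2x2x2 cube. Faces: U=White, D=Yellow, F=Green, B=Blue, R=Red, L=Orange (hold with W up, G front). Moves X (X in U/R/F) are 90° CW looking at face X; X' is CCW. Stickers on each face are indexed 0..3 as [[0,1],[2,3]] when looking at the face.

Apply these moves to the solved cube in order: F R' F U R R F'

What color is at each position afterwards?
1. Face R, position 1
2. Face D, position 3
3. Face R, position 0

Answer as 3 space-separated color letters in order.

After move 1 (F): F=GGGG U=WWOO R=WRWR D=RRYY L=OYOY
After move 2 (R'): R=RRWW U=WBOB F=GWGO D=RGYG B=YBRB
After move 3 (F): F=GGOW U=WBYY R=ORBW D=WRYG L=OROG
After move 4 (U): U=YWYB F=OROW R=YBBW B=ORRB L=GGOG
After move 5 (R): R=BYWB U=YRYW F=OROG D=WRYO B=BRWB
After move 6 (R): R=WBBY U=YRYG F=OROO D=WWYB B=WRRB
After move 7 (F'): F=ROOO U=YRWB R=WBWY D=GGYB L=GGOY
Query 1: R[1] = B
Query 2: D[3] = B
Query 3: R[0] = W

Answer: B B W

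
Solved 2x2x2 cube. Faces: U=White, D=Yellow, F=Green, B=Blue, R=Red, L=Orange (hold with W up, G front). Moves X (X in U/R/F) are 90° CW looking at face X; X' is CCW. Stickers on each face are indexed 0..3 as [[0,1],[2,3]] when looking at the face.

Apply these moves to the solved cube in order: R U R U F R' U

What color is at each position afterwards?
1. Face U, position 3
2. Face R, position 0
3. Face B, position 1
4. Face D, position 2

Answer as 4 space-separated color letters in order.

Answer: W O Y Y

Derivation:
After move 1 (R): R=RRRR U=WGWG F=GYGY D=YBYB B=WBWB
After move 2 (U): U=WWGG F=RRGY R=WBRR B=OOWB L=GYOO
After move 3 (R): R=RWRB U=WRGY F=RBGB D=YWYO B=GOWB
After move 4 (U): U=GWYR F=RWGB R=GORB B=GYWB L=RBOO
After move 5 (F): F=GRBW U=GWOB R=YORB D=RGYO L=RYOW
After move 6 (R'): R=OBYR U=GWOG F=GWBB D=RRYW B=OYGB
After move 7 (U): U=OGGW F=OBBB R=OYYR B=RYGB L=GWOW
Query 1: U[3] = W
Query 2: R[0] = O
Query 3: B[1] = Y
Query 4: D[2] = Y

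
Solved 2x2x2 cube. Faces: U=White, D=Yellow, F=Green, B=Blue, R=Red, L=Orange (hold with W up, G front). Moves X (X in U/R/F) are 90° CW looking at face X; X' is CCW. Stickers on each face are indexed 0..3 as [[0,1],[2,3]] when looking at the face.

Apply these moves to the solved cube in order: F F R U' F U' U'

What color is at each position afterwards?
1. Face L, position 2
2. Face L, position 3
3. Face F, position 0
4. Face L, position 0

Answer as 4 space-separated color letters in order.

After move 1 (F): F=GGGG U=WWOO R=WRWR D=RRYY L=OYOY
After move 2 (F): F=GGGG U=WWYY R=OROR D=WWYY L=OROR
After move 3 (R): R=OORR U=WGYG F=GWGY D=WBYB B=YBWB
After move 4 (U'): U=GGWY F=ORGY R=GWRR B=OOWB L=YBOR
After move 5 (F): F=GOYR U=GGRB R=WWYR D=RGYB L=YWOB
After move 6 (U'): U=GBGR F=YWYR R=GOYR B=WWWB L=OOOB
After move 7 (U'): U=BRGG F=OOYR R=YWYR B=GOWB L=WWOB
Query 1: L[2] = O
Query 2: L[3] = B
Query 3: F[0] = O
Query 4: L[0] = W

Answer: O B O W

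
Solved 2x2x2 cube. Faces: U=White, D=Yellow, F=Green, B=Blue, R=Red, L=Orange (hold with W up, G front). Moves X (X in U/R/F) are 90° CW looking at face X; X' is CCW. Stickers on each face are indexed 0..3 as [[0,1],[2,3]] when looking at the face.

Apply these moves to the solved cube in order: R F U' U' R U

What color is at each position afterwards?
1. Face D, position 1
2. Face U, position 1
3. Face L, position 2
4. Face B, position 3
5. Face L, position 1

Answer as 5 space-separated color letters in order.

After move 1 (R): R=RRRR U=WGWG F=GYGY D=YBYB B=WBWB
After move 2 (F): F=GGYY U=WGOO R=WRGR D=RRYB L=OYOB
After move 3 (U'): U=GOWO F=OYYY R=GGGR B=WRWB L=WBOB
After move 4 (U'): U=OOGW F=WBYY R=OYGR B=GGWB L=WROB
After move 5 (R): R=GORY U=OBGY F=WRYB D=RWYG B=WGOB
After move 6 (U): U=GOYB F=GOYB R=WGRY B=WROB L=WROB
Query 1: D[1] = W
Query 2: U[1] = O
Query 3: L[2] = O
Query 4: B[3] = B
Query 5: L[1] = R

Answer: W O O B R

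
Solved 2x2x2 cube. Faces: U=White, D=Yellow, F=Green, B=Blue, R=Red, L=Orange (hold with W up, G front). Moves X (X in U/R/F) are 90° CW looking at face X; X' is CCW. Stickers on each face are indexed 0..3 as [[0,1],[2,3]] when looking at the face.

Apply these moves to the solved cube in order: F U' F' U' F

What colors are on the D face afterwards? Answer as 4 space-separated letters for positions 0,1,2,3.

After move 1 (F): F=GGGG U=WWOO R=WRWR D=RRYY L=OYOY
After move 2 (U'): U=WOWO F=OYGG R=GGWR B=WRBB L=BBOY
After move 3 (F'): F=YGOG U=WOGW R=RGRR D=BYYY L=BOOW
After move 4 (U'): U=OWWG F=BOOG R=YGRR B=RGBB L=WROW
After move 5 (F): F=OBGO U=OWWR R=WGGR D=RYYY L=WBOY
Query: D face = RYYY

Answer: R Y Y Y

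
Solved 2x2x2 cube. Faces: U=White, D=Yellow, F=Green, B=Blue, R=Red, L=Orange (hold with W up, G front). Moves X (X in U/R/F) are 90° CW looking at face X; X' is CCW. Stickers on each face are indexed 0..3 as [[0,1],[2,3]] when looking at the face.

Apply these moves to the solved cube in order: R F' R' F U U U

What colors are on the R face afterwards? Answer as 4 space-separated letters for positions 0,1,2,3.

Answer: G Y W Y

Derivation:
After move 1 (R): R=RRRR U=WGWG F=GYGY D=YBYB B=WBWB
After move 2 (F'): F=YYGG U=WGRR R=BRYR D=OOYB L=OGOW
After move 3 (R'): R=RRBY U=WWRW F=YGGR D=OYYG B=BBOB
After move 4 (F): F=GYRG U=WWWG R=RRWY D=BRYG L=OOOY
After move 5 (U): U=WWGW F=RRRG R=BBWY B=OOOB L=GYOY
After move 6 (U): U=GWWW F=BBRG R=OOWY B=GYOB L=RROY
After move 7 (U): U=WGWW F=OORG R=GYWY B=RROB L=BBOY
Query: R face = GYWY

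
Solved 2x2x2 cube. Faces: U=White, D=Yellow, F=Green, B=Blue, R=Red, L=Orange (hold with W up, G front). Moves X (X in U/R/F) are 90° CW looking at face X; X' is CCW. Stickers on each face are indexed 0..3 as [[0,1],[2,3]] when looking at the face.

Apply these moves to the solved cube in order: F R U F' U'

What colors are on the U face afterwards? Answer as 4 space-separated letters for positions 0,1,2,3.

After move 1 (F): F=GGGG U=WWOO R=WRWR D=RRYY L=OYOY
After move 2 (R): R=WWRR U=WGOG F=GRGY D=RBYB B=OBWB
After move 3 (U): U=OWGG F=WWGY R=OBRR B=OYWB L=GROY
After move 4 (F'): F=WYWG U=OWOR R=BBRR D=RYYB L=GGOG
After move 5 (U'): U=WROO F=GGWG R=WYRR B=BBWB L=OYOG
Query: U face = WROO

Answer: W R O O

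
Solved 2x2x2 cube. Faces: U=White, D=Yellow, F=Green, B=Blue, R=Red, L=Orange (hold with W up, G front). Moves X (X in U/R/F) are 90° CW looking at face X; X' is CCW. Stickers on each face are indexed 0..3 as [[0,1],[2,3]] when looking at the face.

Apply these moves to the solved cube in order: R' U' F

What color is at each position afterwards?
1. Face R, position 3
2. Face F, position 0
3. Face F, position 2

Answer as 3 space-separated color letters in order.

After move 1 (R'): R=RRRR U=WBWB F=GWGW D=YGYG B=YBYB
After move 2 (U'): U=BBWW F=OOGW R=GWRR B=RRYB L=YBOO
After move 3 (F): F=GOWO U=BBOB R=WWWR D=RGYG L=YYOG
Query 1: R[3] = R
Query 2: F[0] = G
Query 3: F[2] = W

Answer: R G W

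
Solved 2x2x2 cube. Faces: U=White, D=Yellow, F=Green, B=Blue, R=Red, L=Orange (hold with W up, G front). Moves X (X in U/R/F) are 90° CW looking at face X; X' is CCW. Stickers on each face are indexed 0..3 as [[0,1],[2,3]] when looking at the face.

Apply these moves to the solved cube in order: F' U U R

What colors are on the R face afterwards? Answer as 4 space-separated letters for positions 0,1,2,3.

After move 1 (F'): F=GGGG U=WWRR R=YRYR D=OOYY L=OWOW
After move 2 (U): U=RWRW F=YRGG R=BBYR B=OWBB L=GGOW
After move 3 (U): U=RRWW F=BBGG R=OWYR B=GGBB L=YROW
After move 4 (R): R=YORW U=RBWG F=BOGY D=OBYG B=WGRB
Query: R face = YORW

Answer: Y O R W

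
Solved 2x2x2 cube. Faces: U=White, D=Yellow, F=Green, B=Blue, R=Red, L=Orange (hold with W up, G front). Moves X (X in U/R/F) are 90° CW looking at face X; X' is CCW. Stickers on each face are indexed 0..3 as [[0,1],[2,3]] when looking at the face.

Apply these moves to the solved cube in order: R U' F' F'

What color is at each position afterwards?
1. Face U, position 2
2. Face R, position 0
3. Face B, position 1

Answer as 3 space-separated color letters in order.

Answer: B O R

Derivation:
After move 1 (R): R=RRRR U=WGWG F=GYGY D=YBYB B=WBWB
After move 2 (U'): U=GGWW F=OOGY R=GYRR B=RRWB L=WBOO
After move 3 (F'): F=OYOG U=GGGR R=BYYR D=BOYB L=WWOW
After move 4 (F'): F=YGOO U=GGBY R=OYBR D=WWYB L=WROG
Query 1: U[2] = B
Query 2: R[0] = O
Query 3: B[1] = R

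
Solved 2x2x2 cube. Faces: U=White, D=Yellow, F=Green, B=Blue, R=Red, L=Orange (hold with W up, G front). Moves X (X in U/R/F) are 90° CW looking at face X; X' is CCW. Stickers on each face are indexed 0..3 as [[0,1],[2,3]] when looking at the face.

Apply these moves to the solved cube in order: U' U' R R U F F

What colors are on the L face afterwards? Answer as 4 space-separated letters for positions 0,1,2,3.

After move 1 (U'): U=WWWW F=OOGG R=GGRR B=RRBB L=BBOO
After move 2 (U'): U=WWWW F=BBGG R=OORR B=GGBB L=RROO
After move 3 (R): R=RORO U=WBWG F=BYGY D=YBYG B=WGWB
After move 4 (R): R=RROO U=WYWY F=BBGG D=YWYW B=GGBB
After move 5 (U): U=WWYY F=RRGG R=GGOO B=RRBB L=BBOO
After move 6 (F): F=GRGR U=WWOB R=YGYO D=OGYW L=BYOW
After move 7 (F): F=GGRR U=WWWY R=OGBO D=YYYW L=BOOG
Query: L face = BOOG

Answer: B O O G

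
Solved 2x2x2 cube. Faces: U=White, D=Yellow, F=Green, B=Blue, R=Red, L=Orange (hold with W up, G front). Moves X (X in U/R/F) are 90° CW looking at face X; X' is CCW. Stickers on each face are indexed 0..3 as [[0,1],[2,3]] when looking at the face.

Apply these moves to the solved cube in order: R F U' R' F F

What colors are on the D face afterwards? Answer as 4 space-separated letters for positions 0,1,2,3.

Answer: W W Y Y

Derivation:
After move 1 (R): R=RRRR U=WGWG F=GYGY D=YBYB B=WBWB
After move 2 (F): F=GGYY U=WGOO R=WRGR D=RRYB L=OYOB
After move 3 (U'): U=GOWO F=OYYY R=GGGR B=WRWB L=WBOB
After move 4 (R'): R=GRGG U=GWWW F=OOYO D=RYYY B=BRRB
After move 5 (F): F=YOOO U=GWBB R=WRWG D=GGYY L=WROY
After move 6 (F): F=OYOO U=GWYR R=BRBG D=WWYY L=WGOG
Query: D face = WWYY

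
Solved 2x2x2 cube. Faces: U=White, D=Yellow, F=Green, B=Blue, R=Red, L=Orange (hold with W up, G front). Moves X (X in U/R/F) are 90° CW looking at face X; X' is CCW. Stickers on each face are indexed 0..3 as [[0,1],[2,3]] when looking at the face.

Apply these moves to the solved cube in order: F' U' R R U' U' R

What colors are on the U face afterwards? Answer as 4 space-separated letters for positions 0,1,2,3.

After move 1 (F'): F=GGGG U=WWRR R=YRYR D=OOYY L=OWOW
After move 2 (U'): U=WRWR F=OWGG R=GGYR B=YRBB L=BBOW
After move 3 (R): R=YGRG U=WWWG F=OOGY D=OBYY B=RRRB
After move 4 (R): R=RYGG U=WOWY F=OBGY D=ORYR B=GRWB
After move 5 (U'): U=OYWW F=BBGY R=OBGG B=RYWB L=GROW
After move 6 (U'): U=YWOW F=GRGY R=BBGG B=OBWB L=RYOW
After move 7 (R): R=GBGB U=YROY F=GRGR D=OWYO B=WBWB
Query: U face = YROY

Answer: Y R O Y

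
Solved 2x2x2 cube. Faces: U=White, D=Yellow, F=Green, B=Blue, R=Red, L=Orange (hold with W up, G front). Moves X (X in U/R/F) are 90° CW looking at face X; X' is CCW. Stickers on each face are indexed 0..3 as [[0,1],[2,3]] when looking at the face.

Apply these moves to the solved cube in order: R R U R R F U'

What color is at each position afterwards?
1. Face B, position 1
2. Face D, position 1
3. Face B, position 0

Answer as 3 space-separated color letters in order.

Answer: R R Y

Derivation:
After move 1 (R): R=RRRR U=WGWG F=GYGY D=YBYB B=WBWB
After move 2 (R): R=RRRR U=WYWY F=GBGB D=YWYW B=GBGB
After move 3 (U): U=WWYY F=RRGB R=GBRR B=OOGB L=GBOO
After move 4 (R): R=RGRB U=WRYB F=RWGW D=YGYO B=YOWB
After move 5 (R): R=RRBG U=WWYW F=RGGO D=YWYY B=BORB
After move 6 (F): F=GROG U=WWOB R=YRWG D=BRYY L=GYOW
After move 7 (U'): U=WBWO F=GYOG R=GRWG B=YRRB L=BOOW
Query 1: B[1] = R
Query 2: D[1] = R
Query 3: B[0] = Y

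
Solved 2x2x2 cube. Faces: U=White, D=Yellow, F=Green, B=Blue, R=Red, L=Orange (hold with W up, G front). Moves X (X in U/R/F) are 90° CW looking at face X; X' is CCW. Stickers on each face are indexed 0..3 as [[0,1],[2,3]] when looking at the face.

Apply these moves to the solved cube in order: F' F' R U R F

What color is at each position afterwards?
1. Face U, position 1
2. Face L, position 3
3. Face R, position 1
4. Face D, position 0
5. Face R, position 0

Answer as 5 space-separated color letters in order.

Answer: O W Y R G

Derivation:
After move 1 (F'): F=GGGG U=WWRR R=YRYR D=OOYY L=OWOW
After move 2 (F'): F=GGGG U=WWYY R=OROR D=WWYY L=OROR
After move 3 (R): R=OORR U=WGYG F=GWGY D=WBYB B=YBWB
After move 4 (U): U=YWGG F=OOGY R=YBRR B=ORWB L=GWOR
After move 5 (R): R=RYRB U=YOGY F=OBGB D=WWYO B=GRWB
After move 6 (F): F=GOBB U=YORW R=GYYB D=RRYO L=GWOW
Query 1: U[1] = O
Query 2: L[3] = W
Query 3: R[1] = Y
Query 4: D[0] = R
Query 5: R[0] = G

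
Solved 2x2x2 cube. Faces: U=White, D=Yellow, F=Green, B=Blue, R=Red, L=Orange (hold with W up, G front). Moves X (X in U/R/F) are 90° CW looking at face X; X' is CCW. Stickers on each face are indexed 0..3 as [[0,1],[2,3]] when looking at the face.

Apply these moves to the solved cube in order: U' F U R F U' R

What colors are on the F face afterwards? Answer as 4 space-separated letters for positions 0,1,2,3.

After move 1 (U'): U=WWWW F=OOGG R=GGRR B=RRBB L=BBOO
After move 2 (F): F=GOGO U=WWOB R=WGWR D=RGYY L=BYOY
After move 3 (U): U=OWBW F=WGGO R=RRWR B=BYBB L=GOOY
After move 4 (R): R=WRRR U=OGBO F=WGGY D=RBYB B=WYWB
After move 5 (F): F=GWYG U=OGYO R=BROR D=RWYB L=GROB
After move 6 (U'): U=GOOY F=GRYG R=GWOR B=BRWB L=WYOB
After move 7 (R): R=OGRW U=GROG F=GWYB D=RWYB B=YROB
Query: F face = GWYB

Answer: G W Y B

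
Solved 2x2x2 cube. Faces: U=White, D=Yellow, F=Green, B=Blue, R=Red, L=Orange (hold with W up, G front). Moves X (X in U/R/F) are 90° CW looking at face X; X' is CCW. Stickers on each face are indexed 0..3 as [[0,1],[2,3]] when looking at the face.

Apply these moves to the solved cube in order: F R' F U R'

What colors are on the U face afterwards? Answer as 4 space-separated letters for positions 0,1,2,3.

Answer: Y R Y O

Derivation:
After move 1 (F): F=GGGG U=WWOO R=WRWR D=RRYY L=OYOY
After move 2 (R'): R=RRWW U=WBOB F=GWGO D=RGYG B=YBRB
After move 3 (F): F=GGOW U=WBYY R=ORBW D=WRYG L=OROG
After move 4 (U): U=YWYB F=OROW R=YBBW B=ORRB L=GGOG
After move 5 (R'): R=BWYB U=YRYO F=OWOB D=WRYW B=GRRB
Query: U face = YRYO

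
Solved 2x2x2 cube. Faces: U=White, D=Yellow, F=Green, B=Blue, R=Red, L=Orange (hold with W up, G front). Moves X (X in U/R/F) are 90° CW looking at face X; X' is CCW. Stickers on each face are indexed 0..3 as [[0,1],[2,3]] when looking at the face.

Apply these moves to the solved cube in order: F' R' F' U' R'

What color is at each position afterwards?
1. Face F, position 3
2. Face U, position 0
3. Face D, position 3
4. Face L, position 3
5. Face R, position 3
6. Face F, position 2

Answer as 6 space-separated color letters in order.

After move 1 (F'): F=GGGG U=WWRR R=YRYR D=OOYY L=OWOW
After move 2 (R'): R=RRYY U=WBRB F=GWGR D=OGYG B=YBOB
After move 3 (F'): F=WRGG U=WBRY R=GROY D=WWYG L=OBOR
After move 4 (U'): U=BYWR F=OBGG R=WROY B=GROB L=YBOR
After move 5 (R'): R=RYWO U=BOWG F=OYGR D=WBYG B=GRWB
Query 1: F[3] = R
Query 2: U[0] = B
Query 3: D[3] = G
Query 4: L[3] = R
Query 5: R[3] = O
Query 6: F[2] = G

Answer: R B G R O G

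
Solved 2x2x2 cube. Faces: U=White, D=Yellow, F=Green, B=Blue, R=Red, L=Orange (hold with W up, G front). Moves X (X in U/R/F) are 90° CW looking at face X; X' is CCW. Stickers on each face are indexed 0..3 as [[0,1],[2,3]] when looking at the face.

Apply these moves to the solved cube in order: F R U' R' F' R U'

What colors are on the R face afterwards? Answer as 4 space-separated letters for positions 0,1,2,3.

After move 1 (F): F=GGGG U=WWOO R=WRWR D=RRYY L=OYOY
After move 2 (R): R=WWRR U=WGOG F=GRGY D=RBYB B=OBWB
After move 3 (U'): U=GGWO F=OYGY R=GRRR B=WWWB L=OBOY
After move 4 (R'): R=RRGR U=GWWW F=OGGO D=RYYY B=BWBB
After move 5 (F'): F=GOOG U=GWRG R=YRRR D=BYYY L=OWOW
After move 6 (R): R=RYRR U=GORG F=GYOY D=BBYB B=GWWB
After move 7 (U'): U=OGGR F=OWOY R=GYRR B=RYWB L=GWOW
Query: R face = GYRR

Answer: G Y R R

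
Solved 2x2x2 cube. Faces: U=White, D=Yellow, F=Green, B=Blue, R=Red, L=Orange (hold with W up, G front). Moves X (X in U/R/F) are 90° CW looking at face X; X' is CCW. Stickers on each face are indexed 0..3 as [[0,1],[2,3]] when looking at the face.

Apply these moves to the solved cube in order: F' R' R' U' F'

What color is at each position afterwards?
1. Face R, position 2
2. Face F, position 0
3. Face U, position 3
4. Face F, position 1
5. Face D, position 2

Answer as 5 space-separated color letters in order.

Answer: O W R B Y

Derivation:
After move 1 (F'): F=GGGG U=WWRR R=YRYR D=OOYY L=OWOW
After move 2 (R'): R=RRYY U=WBRB F=GWGR D=OGYG B=YBOB
After move 3 (R'): R=RYRY U=WORY F=GBGB D=OWYR B=GBGB
After move 4 (U'): U=OYWR F=OWGB R=GBRY B=RYGB L=GBOW
After move 5 (F'): F=WBOG U=OYGR R=WBOY D=BWYR L=GROW
Query 1: R[2] = O
Query 2: F[0] = W
Query 3: U[3] = R
Query 4: F[1] = B
Query 5: D[2] = Y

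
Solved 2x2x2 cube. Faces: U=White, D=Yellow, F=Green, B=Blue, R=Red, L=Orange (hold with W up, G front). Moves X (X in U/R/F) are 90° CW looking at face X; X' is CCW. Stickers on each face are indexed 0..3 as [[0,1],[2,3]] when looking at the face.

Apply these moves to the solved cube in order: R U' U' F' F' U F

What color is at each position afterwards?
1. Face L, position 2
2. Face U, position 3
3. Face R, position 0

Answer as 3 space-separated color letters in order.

Answer: O G Y

Derivation:
After move 1 (R): R=RRRR U=WGWG F=GYGY D=YBYB B=WBWB
After move 2 (U'): U=GGWW F=OOGY R=GYRR B=RRWB L=WBOO
After move 3 (U'): U=GWGW F=WBGY R=OORR B=GYWB L=RROO
After move 4 (F'): F=BYWG U=GWOR R=BOYR D=ROYB L=RWOG
After move 5 (F'): F=YGBW U=GWBY R=OORR D=WGYB L=RROO
After move 6 (U): U=BGYW F=OOBW R=GYRR B=RRWB L=YGOO
After move 7 (F): F=BOWO U=BGOG R=YYWR D=RGYB L=YWOG
Query 1: L[2] = O
Query 2: U[3] = G
Query 3: R[0] = Y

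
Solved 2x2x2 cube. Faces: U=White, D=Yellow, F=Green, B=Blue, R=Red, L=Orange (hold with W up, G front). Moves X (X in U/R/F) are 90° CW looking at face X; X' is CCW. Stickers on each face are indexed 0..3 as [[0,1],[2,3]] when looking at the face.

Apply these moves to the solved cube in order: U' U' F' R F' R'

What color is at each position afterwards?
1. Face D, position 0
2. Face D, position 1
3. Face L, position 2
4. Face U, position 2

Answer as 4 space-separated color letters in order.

Answer: W Y O Y

Derivation:
After move 1 (U'): U=WWWW F=OOGG R=GGRR B=RRBB L=BBOO
After move 2 (U'): U=WWWW F=BBGG R=OORR B=GGBB L=RROO
After move 3 (F'): F=BGBG U=WWOR R=YOYR D=ROYY L=RWOW
After move 4 (R): R=YYRO U=WGOG F=BOBY D=RBYG B=RGWB
After move 5 (F'): F=OYBB U=WGYR R=BYRO D=WWYG L=RGOO
After move 6 (R'): R=YOBR U=WWYR F=OGBR D=WYYB B=GGWB
Query 1: D[0] = W
Query 2: D[1] = Y
Query 3: L[2] = O
Query 4: U[2] = Y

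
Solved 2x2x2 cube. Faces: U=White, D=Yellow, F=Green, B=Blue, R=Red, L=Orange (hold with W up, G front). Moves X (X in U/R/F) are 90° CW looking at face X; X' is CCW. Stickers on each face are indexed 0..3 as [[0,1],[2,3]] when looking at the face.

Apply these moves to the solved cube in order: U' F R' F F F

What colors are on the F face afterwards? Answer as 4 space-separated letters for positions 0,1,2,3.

Answer: W B G G

Derivation:
After move 1 (U'): U=WWWW F=OOGG R=GGRR B=RRBB L=BBOO
After move 2 (F): F=GOGO U=WWOB R=WGWR D=RGYY L=BYOY
After move 3 (R'): R=GRWW U=WBOR F=GWGB D=ROYO B=YRGB
After move 4 (F): F=GGBW U=WBYY R=ORRW D=WGYO L=BROO
After move 5 (F): F=BGWG U=WBOR R=YRYW D=ROYO L=BWOG
After move 6 (F): F=WBGG U=WBGW R=ORRW D=YYYO L=BROO
Query: F face = WBGG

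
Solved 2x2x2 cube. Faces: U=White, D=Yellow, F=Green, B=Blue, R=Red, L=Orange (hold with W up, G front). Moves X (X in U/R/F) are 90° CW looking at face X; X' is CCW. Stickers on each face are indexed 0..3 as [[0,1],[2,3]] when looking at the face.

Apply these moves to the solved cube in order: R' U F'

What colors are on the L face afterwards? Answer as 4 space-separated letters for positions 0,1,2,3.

After move 1 (R'): R=RRRR U=WBWB F=GWGW D=YGYG B=YBYB
After move 2 (U): U=WWBB F=RRGW R=YBRR B=OOYB L=GWOO
After move 3 (F'): F=RWRG U=WWYR R=GBYR D=WOYG L=GBOB
Query: L face = GBOB

Answer: G B O B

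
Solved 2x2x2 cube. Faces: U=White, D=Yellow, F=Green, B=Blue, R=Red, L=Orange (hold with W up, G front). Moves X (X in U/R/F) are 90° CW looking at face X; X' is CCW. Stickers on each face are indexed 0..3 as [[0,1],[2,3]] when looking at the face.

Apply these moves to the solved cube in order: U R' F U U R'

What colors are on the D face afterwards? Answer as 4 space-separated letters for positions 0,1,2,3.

Answer: B O Y W

Derivation:
After move 1 (U): U=WWWW F=RRGG R=BBRR B=OOBB L=GGOO
After move 2 (R'): R=BRBR U=WBWO F=RWGW D=YRYG B=YOYB
After move 3 (F): F=GRWW U=WBOG R=WROR D=BBYG L=GYOR
After move 4 (U): U=OWGB F=WRWW R=YOOR B=GYYB L=GROR
After move 5 (U): U=GOBW F=YOWW R=GYOR B=GRYB L=WROR
After move 6 (R'): R=YRGO U=GYBG F=YOWW D=BOYW B=GRBB
Query: D face = BOYW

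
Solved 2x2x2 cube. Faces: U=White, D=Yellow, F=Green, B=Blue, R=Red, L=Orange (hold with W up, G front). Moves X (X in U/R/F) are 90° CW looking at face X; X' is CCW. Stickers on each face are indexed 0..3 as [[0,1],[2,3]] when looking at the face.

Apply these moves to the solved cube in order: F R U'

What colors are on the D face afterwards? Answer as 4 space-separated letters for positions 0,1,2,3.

After move 1 (F): F=GGGG U=WWOO R=WRWR D=RRYY L=OYOY
After move 2 (R): R=WWRR U=WGOG F=GRGY D=RBYB B=OBWB
After move 3 (U'): U=GGWO F=OYGY R=GRRR B=WWWB L=OBOY
Query: D face = RBYB

Answer: R B Y B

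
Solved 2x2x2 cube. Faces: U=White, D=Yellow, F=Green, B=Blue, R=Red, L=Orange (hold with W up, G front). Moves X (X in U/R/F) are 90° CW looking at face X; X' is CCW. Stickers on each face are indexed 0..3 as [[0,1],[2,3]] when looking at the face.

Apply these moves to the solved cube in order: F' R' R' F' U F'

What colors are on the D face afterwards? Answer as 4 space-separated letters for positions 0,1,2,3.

After move 1 (F'): F=GGGG U=WWRR R=YRYR D=OOYY L=OWOW
After move 2 (R'): R=RRYY U=WBRB F=GWGR D=OGYG B=YBOB
After move 3 (R'): R=RYRY U=WORY F=GBGB D=OWYR B=GBGB
After move 4 (F'): F=BBGG U=WORR R=WYOY D=WWYR L=OYOR
After move 5 (U): U=RWRO F=WYGG R=GBOY B=OYGB L=BBOR
After move 6 (F'): F=YGWG U=RWGO R=WBWY D=BRYR L=BOOR
Query: D face = BRYR

Answer: B R Y R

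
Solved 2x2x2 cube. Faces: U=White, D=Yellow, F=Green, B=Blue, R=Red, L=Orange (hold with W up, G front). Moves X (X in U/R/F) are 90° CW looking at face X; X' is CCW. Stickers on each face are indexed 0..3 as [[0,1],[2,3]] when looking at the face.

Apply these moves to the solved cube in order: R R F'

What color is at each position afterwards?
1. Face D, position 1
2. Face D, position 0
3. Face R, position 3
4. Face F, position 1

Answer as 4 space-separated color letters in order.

Answer: O O R B

Derivation:
After move 1 (R): R=RRRR U=WGWG F=GYGY D=YBYB B=WBWB
After move 2 (R): R=RRRR U=WYWY F=GBGB D=YWYW B=GBGB
After move 3 (F'): F=BBGG U=WYRR R=WRYR D=OOYW L=OYOW
Query 1: D[1] = O
Query 2: D[0] = O
Query 3: R[3] = R
Query 4: F[1] = B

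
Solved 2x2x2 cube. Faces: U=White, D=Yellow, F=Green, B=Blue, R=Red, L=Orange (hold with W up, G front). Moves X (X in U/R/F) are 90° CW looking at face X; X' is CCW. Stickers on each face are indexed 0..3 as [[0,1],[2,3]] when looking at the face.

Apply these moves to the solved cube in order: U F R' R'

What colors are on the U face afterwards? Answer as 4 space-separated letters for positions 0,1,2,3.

After move 1 (U): U=WWWW F=RRGG R=BBRR B=OOBB L=GGOO
After move 2 (F): F=GRGR U=WWOG R=WBWR D=RBYY L=GYOY
After move 3 (R'): R=BRWW U=WBOO F=GWGG D=RRYR B=YOBB
After move 4 (R'): R=RWBW U=WBOY F=GBGO D=RWYG B=RORB
Query: U face = WBOY

Answer: W B O Y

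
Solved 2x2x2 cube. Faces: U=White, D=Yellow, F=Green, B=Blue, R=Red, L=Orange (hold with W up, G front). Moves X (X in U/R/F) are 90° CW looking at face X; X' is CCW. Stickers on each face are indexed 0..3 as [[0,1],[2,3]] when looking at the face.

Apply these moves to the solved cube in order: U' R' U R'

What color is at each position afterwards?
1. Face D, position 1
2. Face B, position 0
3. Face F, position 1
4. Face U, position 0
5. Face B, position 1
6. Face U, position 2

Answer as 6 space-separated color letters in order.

Answer: R G W W B R

Derivation:
After move 1 (U'): U=WWWW F=OOGG R=GGRR B=RRBB L=BBOO
After move 2 (R'): R=GRGR U=WBWR F=OWGW D=YOYG B=YRYB
After move 3 (U): U=WWRB F=GRGW R=YRGR B=BBYB L=OWOO
After move 4 (R'): R=RRYG U=WYRB F=GWGB D=YRYW B=GBOB
Query 1: D[1] = R
Query 2: B[0] = G
Query 3: F[1] = W
Query 4: U[0] = W
Query 5: B[1] = B
Query 6: U[2] = R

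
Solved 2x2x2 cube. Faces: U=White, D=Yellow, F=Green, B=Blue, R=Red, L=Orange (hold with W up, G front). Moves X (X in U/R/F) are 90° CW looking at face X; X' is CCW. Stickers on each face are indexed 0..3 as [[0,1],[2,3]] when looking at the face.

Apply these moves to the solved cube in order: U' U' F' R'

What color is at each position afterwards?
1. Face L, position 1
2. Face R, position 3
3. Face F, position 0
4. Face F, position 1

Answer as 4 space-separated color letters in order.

After move 1 (U'): U=WWWW F=OOGG R=GGRR B=RRBB L=BBOO
After move 2 (U'): U=WWWW F=BBGG R=OORR B=GGBB L=RROO
After move 3 (F'): F=BGBG U=WWOR R=YOYR D=ROYY L=RWOW
After move 4 (R'): R=ORYY U=WBOG F=BWBR D=RGYG B=YGOB
Query 1: L[1] = W
Query 2: R[3] = Y
Query 3: F[0] = B
Query 4: F[1] = W

Answer: W Y B W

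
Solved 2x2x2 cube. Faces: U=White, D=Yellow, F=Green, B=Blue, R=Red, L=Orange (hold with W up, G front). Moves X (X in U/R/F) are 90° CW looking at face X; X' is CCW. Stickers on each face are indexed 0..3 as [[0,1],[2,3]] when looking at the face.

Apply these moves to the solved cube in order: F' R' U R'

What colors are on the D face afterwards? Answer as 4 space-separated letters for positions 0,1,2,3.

Answer: O R Y R

Derivation:
After move 1 (F'): F=GGGG U=WWRR R=YRYR D=OOYY L=OWOW
After move 2 (R'): R=RRYY U=WBRB F=GWGR D=OGYG B=YBOB
After move 3 (U): U=RWBB F=RRGR R=YBYY B=OWOB L=GWOW
After move 4 (R'): R=BYYY U=ROBO F=RWGB D=ORYR B=GWGB
Query: D face = ORYR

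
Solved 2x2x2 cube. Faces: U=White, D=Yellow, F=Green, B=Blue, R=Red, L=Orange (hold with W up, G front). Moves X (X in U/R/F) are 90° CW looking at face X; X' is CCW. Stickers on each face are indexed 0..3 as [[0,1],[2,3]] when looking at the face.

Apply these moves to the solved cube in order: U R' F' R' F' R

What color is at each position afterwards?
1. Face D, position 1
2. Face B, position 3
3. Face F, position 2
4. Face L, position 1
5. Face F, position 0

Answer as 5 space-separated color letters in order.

Answer: O B W Y B

Derivation:
After move 1 (U): U=WWWW F=RRGG R=BBRR B=OOBB L=GGOO
After move 2 (R'): R=BRBR U=WBWO F=RWGW D=YRYG B=YOYB
After move 3 (F'): F=WWRG U=WBBB R=RRYR D=GOYG L=GOOW
After move 4 (R'): R=RRRY U=WYBY F=WBRB D=GWYG B=GOOB
After move 5 (F'): F=BBWR U=WYRR R=WRGY D=OWYG L=GYOB
After move 6 (R): R=GWYR U=WBRR F=BWWG D=OOYG B=ROYB
Query 1: D[1] = O
Query 2: B[3] = B
Query 3: F[2] = W
Query 4: L[1] = Y
Query 5: F[0] = B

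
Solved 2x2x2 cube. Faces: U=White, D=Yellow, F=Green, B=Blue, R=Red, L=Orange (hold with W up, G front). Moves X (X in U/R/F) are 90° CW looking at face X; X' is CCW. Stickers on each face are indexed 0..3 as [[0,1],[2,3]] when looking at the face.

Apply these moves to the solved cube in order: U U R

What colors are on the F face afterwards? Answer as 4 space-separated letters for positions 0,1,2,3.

Answer: B Y G Y

Derivation:
After move 1 (U): U=WWWW F=RRGG R=BBRR B=OOBB L=GGOO
After move 2 (U): U=WWWW F=BBGG R=OORR B=GGBB L=RROO
After move 3 (R): R=RORO U=WBWG F=BYGY D=YBYG B=WGWB
Query: F face = BYGY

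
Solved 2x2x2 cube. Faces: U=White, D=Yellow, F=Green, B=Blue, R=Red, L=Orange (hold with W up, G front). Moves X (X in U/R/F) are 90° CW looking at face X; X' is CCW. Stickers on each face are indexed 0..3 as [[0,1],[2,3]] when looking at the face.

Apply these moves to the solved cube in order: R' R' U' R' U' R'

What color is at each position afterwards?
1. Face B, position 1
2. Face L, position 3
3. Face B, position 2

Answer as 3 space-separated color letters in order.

After move 1 (R'): R=RRRR U=WBWB F=GWGW D=YGYG B=YBYB
After move 2 (R'): R=RRRR U=WYWY F=GBGB D=YWYW B=GBGB
After move 3 (U'): U=YYWW F=OOGB R=GBRR B=RRGB L=GBOO
After move 4 (R'): R=BRGR U=YGWR F=OYGW D=YOYB B=WRWB
After move 5 (U'): U=GRYW F=GBGW R=OYGR B=BRWB L=WROO
After move 6 (R'): R=YROG U=GWYB F=GRGW D=YBYW B=BROB
Query 1: B[1] = R
Query 2: L[3] = O
Query 3: B[2] = O

Answer: R O O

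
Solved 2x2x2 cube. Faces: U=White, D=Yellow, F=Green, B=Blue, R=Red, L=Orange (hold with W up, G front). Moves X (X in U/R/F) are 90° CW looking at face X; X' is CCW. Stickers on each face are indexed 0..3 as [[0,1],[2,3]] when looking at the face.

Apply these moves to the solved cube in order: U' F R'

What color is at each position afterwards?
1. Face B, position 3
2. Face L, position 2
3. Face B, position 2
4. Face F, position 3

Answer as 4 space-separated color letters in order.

After move 1 (U'): U=WWWW F=OOGG R=GGRR B=RRBB L=BBOO
After move 2 (F): F=GOGO U=WWOB R=WGWR D=RGYY L=BYOY
After move 3 (R'): R=GRWW U=WBOR F=GWGB D=ROYO B=YRGB
Query 1: B[3] = B
Query 2: L[2] = O
Query 3: B[2] = G
Query 4: F[3] = B

Answer: B O G B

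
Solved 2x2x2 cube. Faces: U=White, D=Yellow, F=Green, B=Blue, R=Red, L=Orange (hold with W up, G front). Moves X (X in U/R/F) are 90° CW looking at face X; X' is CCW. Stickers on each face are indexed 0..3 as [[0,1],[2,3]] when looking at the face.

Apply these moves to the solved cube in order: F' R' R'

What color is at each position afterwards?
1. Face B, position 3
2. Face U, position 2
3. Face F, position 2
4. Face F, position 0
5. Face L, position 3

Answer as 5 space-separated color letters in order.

After move 1 (F'): F=GGGG U=WWRR R=YRYR D=OOYY L=OWOW
After move 2 (R'): R=RRYY U=WBRB F=GWGR D=OGYG B=YBOB
After move 3 (R'): R=RYRY U=WORY F=GBGB D=OWYR B=GBGB
Query 1: B[3] = B
Query 2: U[2] = R
Query 3: F[2] = G
Query 4: F[0] = G
Query 5: L[3] = W

Answer: B R G G W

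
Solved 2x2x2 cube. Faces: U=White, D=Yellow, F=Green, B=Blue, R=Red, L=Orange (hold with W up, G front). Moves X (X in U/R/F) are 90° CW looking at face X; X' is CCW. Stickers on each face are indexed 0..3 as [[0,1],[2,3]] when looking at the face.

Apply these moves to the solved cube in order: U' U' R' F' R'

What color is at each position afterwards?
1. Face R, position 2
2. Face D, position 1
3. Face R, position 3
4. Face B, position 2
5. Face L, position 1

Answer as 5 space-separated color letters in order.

Answer: B W Y O G

Derivation:
After move 1 (U'): U=WWWW F=OOGG R=GGRR B=RRBB L=BBOO
After move 2 (U'): U=WWWW F=BBGG R=OORR B=GGBB L=RROO
After move 3 (R'): R=OROR U=WBWG F=BWGW D=YBYG B=YGYB
After move 4 (F'): F=WWBG U=WBOO R=BRYR D=ROYG L=RGOW
After move 5 (R'): R=RRBY U=WYOY F=WBBO D=RWYG B=GGOB
Query 1: R[2] = B
Query 2: D[1] = W
Query 3: R[3] = Y
Query 4: B[2] = O
Query 5: L[1] = G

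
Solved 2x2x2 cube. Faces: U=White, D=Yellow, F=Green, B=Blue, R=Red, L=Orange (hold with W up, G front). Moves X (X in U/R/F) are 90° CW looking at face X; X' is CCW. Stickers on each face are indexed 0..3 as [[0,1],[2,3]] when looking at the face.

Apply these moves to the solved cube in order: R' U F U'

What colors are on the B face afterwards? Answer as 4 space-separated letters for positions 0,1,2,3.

After move 1 (R'): R=RRRR U=WBWB F=GWGW D=YGYG B=YBYB
After move 2 (U): U=WWBB F=RRGW R=YBRR B=OOYB L=GWOO
After move 3 (F): F=GRWR U=WWOW R=BBBR D=RYYG L=GYOG
After move 4 (U'): U=WWWO F=GYWR R=GRBR B=BBYB L=OOOG
Query: B face = BBYB

Answer: B B Y B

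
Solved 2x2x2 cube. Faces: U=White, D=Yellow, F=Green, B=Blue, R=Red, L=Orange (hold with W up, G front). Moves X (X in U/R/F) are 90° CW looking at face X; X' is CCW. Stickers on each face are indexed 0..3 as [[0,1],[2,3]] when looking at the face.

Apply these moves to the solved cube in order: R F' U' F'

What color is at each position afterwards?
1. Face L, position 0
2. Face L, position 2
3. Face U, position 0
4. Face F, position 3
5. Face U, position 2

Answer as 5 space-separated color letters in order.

Answer: W O G G Y

Derivation:
After move 1 (R): R=RRRR U=WGWG F=GYGY D=YBYB B=WBWB
After move 2 (F'): F=YYGG U=WGRR R=BRYR D=OOYB L=OGOW
After move 3 (U'): U=GRWR F=OGGG R=YYYR B=BRWB L=WBOW
After move 4 (F'): F=GGOG U=GRYY R=OYOR D=BWYB L=WROW
Query 1: L[0] = W
Query 2: L[2] = O
Query 3: U[0] = G
Query 4: F[3] = G
Query 5: U[2] = Y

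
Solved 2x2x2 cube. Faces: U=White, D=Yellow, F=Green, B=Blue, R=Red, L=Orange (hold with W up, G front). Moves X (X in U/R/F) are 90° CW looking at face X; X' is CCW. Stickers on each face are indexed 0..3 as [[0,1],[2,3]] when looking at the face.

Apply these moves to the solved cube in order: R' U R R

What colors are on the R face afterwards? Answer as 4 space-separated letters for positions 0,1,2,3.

Answer: R R B Y

Derivation:
After move 1 (R'): R=RRRR U=WBWB F=GWGW D=YGYG B=YBYB
After move 2 (U): U=WWBB F=RRGW R=YBRR B=OOYB L=GWOO
After move 3 (R): R=RYRB U=WRBW F=RGGG D=YYYO B=BOWB
After move 4 (R): R=RRBY U=WGBG F=RYGO D=YWYB B=WORB
Query: R face = RRBY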